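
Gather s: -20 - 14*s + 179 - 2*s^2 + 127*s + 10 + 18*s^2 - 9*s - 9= 16*s^2 + 104*s + 160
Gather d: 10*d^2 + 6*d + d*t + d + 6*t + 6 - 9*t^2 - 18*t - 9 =10*d^2 + d*(t + 7) - 9*t^2 - 12*t - 3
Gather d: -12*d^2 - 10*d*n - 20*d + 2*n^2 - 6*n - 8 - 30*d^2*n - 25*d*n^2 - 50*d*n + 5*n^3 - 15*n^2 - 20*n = d^2*(-30*n - 12) + d*(-25*n^2 - 60*n - 20) + 5*n^3 - 13*n^2 - 26*n - 8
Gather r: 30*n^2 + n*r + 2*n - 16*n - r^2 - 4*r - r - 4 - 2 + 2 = 30*n^2 - 14*n - r^2 + r*(n - 5) - 4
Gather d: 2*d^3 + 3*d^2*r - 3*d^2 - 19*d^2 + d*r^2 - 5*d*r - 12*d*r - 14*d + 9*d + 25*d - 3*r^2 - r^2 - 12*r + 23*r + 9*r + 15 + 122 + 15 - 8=2*d^3 + d^2*(3*r - 22) + d*(r^2 - 17*r + 20) - 4*r^2 + 20*r + 144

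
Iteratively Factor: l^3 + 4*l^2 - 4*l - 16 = (l + 2)*(l^2 + 2*l - 8) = (l - 2)*(l + 2)*(l + 4)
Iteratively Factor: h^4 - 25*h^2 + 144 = (h - 3)*(h^3 + 3*h^2 - 16*h - 48) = (h - 4)*(h - 3)*(h^2 + 7*h + 12) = (h - 4)*(h - 3)*(h + 3)*(h + 4)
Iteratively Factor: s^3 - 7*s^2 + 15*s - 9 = (s - 3)*(s^2 - 4*s + 3) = (s - 3)^2*(s - 1)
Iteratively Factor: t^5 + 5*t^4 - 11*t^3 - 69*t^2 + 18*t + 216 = (t - 3)*(t^4 + 8*t^3 + 13*t^2 - 30*t - 72) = (t - 3)*(t + 3)*(t^3 + 5*t^2 - 2*t - 24) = (t - 3)*(t + 3)*(t + 4)*(t^2 + t - 6) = (t - 3)*(t - 2)*(t + 3)*(t + 4)*(t + 3)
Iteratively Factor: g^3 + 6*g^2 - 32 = (g - 2)*(g^2 + 8*g + 16) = (g - 2)*(g + 4)*(g + 4)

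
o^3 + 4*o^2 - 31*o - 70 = (o - 5)*(o + 2)*(o + 7)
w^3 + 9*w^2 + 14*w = w*(w + 2)*(w + 7)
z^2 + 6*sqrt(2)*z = z*(z + 6*sqrt(2))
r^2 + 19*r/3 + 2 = (r + 1/3)*(r + 6)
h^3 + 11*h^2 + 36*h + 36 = (h + 2)*(h + 3)*(h + 6)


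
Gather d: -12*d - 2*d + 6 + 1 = 7 - 14*d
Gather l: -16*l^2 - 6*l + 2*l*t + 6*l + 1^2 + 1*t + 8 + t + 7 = -16*l^2 + 2*l*t + 2*t + 16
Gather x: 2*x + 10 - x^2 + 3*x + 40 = -x^2 + 5*x + 50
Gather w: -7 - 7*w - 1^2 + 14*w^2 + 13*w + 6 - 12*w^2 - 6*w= 2*w^2 - 2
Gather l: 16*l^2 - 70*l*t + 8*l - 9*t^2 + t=16*l^2 + l*(8 - 70*t) - 9*t^2 + t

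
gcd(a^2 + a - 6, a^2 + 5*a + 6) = a + 3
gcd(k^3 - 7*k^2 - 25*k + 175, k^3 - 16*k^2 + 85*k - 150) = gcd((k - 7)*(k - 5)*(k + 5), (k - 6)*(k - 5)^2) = k - 5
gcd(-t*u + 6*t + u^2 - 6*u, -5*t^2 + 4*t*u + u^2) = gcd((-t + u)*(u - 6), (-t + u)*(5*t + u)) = t - u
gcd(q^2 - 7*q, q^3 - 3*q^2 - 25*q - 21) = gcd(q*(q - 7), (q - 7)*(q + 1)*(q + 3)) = q - 7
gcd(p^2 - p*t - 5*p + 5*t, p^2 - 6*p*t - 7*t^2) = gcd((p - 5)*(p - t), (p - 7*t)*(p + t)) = 1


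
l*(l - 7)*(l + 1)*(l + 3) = l^4 - 3*l^3 - 25*l^2 - 21*l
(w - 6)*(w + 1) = w^2 - 5*w - 6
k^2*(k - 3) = k^3 - 3*k^2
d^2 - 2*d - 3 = (d - 3)*(d + 1)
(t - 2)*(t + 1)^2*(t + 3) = t^4 + 3*t^3 - 3*t^2 - 11*t - 6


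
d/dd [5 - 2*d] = -2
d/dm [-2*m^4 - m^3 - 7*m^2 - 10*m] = -8*m^3 - 3*m^2 - 14*m - 10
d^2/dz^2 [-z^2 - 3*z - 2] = -2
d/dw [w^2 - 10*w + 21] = 2*w - 10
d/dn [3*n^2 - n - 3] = 6*n - 1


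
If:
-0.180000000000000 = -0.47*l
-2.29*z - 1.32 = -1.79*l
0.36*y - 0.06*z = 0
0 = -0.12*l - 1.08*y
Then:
No Solution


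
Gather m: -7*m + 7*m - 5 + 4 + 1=0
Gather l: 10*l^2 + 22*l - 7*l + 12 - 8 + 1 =10*l^2 + 15*l + 5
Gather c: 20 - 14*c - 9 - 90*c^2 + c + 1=-90*c^2 - 13*c + 12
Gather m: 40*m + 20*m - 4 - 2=60*m - 6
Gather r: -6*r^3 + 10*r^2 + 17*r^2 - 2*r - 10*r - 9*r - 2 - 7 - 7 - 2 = -6*r^3 + 27*r^2 - 21*r - 18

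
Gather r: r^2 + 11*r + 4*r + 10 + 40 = r^2 + 15*r + 50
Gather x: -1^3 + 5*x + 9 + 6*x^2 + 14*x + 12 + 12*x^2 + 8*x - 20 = 18*x^2 + 27*x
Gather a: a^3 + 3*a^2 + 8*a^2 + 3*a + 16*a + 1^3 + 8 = a^3 + 11*a^2 + 19*a + 9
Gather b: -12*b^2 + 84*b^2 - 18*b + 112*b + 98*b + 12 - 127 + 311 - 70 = 72*b^2 + 192*b + 126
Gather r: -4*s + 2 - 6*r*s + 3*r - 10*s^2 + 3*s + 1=r*(3 - 6*s) - 10*s^2 - s + 3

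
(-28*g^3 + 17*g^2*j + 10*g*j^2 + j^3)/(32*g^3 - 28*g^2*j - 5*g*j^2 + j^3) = (-7*g - j)/(8*g - j)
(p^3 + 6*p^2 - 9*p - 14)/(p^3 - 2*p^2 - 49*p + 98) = (p + 1)/(p - 7)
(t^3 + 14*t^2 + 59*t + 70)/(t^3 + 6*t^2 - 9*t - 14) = (t^2 + 7*t + 10)/(t^2 - t - 2)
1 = 1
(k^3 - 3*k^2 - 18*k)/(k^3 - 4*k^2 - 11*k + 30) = k*(k - 6)/(k^2 - 7*k + 10)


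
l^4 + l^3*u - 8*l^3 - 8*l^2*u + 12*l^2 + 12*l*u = l*(l - 6)*(l - 2)*(l + u)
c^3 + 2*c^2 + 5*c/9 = c*(c + 1/3)*(c + 5/3)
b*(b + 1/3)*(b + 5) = b^3 + 16*b^2/3 + 5*b/3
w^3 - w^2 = w^2*(w - 1)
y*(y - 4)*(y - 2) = y^3 - 6*y^2 + 8*y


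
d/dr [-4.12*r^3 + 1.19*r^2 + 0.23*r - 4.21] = -12.36*r^2 + 2.38*r + 0.23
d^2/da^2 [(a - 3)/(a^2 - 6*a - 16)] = 2*(3*(3 - a)*(-a^2 + 6*a + 16) - 4*(a - 3)^3)/(-a^2 + 6*a + 16)^3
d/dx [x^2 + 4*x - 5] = 2*x + 4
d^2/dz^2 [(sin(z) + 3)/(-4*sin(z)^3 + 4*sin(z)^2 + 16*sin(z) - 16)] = (2*sin(z)^6 + 14*sin(z)^5 + 3*sin(z)^4 - 46*sin(z)^3 - 51*sin(z)^2 + 56*sin(z) + 76)/(2*(sin(z) - 2)^3*(sin(z) - 1)^2*(sin(z) + 2)^3)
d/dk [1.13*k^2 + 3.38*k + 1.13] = 2.26*k + 3.38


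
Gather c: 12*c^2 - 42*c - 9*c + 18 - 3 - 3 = 12*c^2 - 51*c + 12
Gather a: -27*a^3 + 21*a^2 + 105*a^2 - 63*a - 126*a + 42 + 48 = -27*a^3 + 126*a^2 - 189*a + 90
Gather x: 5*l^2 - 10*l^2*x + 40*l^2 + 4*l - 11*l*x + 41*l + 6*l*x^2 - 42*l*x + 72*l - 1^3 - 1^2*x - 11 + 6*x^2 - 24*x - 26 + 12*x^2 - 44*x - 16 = 45*l^2 + 117*l + x^2*(6*l + 18) + x*(-10*l^2 - 53*l - 69) - 54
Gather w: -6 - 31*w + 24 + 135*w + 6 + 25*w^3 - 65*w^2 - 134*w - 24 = 25*w^3 - 65*w^2 - 30*w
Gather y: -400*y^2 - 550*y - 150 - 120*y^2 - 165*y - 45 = -520*y^2 - 715*y - 195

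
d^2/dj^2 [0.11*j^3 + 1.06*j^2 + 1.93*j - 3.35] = 0.66*j + 2.12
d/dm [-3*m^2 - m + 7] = -6*m - 1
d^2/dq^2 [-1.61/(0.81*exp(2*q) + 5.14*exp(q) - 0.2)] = (-1.61*(1.62*exp(q) + 5.14)*(3.24*exp(q) + 10.28)*exp(q) + (5.2164*exp(q) + 8.2754)*(0.81*exp(2*q) + 5.14*exp(q) - 0.2))*exp(q)/(0.81*exp(2*q) + 5.14*exp(q) - 0.2)^3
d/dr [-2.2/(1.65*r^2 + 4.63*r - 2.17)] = (7.26*r + 10.186)/(1.65*r^2 + 4.63*r - 2.17)^2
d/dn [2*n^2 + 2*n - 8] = 4*n + 2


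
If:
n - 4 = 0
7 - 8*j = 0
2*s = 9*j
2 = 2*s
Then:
No Solution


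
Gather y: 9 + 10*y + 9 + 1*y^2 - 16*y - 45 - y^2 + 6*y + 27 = 0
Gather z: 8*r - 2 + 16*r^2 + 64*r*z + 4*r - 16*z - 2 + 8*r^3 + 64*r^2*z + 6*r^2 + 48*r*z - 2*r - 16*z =8*r^3 + 22*r^2 + 10*r + z*(64*r^2 + 112*r - 32) - 4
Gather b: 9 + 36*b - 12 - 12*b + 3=24*b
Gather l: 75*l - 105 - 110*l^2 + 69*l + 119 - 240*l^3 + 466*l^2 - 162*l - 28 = -240*l^3 + 356*l^2 - 18*l - 14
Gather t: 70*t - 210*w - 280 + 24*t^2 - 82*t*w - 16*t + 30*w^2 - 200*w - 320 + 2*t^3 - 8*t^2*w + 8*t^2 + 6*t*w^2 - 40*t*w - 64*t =2*t^3 + t^2*(32 - 8*w) + t*(6*w^2 - 122*w - 10) + 30*w^2 - 410*w - 600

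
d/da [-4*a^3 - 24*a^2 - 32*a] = -12*a^2 - 48*a - 32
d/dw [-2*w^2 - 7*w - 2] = -4*w - 7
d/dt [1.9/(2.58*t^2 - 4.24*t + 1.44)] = (8.056 - 9.804*t)/(2.58*t^2 - 4.24*t + 1.44)^2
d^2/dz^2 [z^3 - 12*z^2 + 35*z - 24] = 6*z - 24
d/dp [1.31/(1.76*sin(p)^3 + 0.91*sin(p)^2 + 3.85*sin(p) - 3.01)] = (-2.3842*sin(p) + 3.4584*cos(2*p) - 8.5019)*cos(p)/(1.76*sin(p)^3 + 0.91*sin(p)^2 + 3.85*sin(p) - 3.01)^2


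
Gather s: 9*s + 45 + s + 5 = 10*s + 50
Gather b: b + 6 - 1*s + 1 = b - s + 7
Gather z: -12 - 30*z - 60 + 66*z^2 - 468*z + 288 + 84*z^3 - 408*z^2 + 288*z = 84*z^3 - 342*z^2 - 210*z + 216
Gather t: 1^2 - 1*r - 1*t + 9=-r - t + 10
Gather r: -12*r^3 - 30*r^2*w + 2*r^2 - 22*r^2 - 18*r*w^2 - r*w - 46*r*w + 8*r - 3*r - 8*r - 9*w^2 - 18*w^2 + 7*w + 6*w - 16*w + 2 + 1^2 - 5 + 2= -12*r^3 + r^2*(-30*w - 20) + r*(-18*w^2 - 47*w - 3) - 27*w^2 - 3*w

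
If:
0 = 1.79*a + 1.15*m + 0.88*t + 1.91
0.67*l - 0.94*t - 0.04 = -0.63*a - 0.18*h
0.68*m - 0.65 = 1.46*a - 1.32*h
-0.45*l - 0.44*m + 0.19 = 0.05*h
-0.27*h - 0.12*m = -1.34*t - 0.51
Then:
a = -0.90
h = -0.56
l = 0.38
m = 0.11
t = -0.48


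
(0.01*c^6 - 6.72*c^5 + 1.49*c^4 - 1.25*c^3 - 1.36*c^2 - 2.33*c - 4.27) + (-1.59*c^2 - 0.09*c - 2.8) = 0.01*c^6 - 6.72*c^5 + 1.49*c^4 - 1.25*c^3 - 2.95*c^2 - 2.42*c - 7.07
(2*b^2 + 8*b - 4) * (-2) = -4*b^2 - 16*b + 8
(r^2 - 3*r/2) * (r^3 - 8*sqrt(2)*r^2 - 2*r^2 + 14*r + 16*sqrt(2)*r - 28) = r^5 - 8*sqrt(2)*r^4 - 7*r^4/2 + 17*r^3 + 28*sqrt(2)*r^3 - 49*r^2 - 24*sqrt(2)*r^2 + 42*r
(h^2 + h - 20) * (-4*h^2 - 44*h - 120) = -4*h^4 - 48*h^3 - 84*h^2 + 760*h + 2400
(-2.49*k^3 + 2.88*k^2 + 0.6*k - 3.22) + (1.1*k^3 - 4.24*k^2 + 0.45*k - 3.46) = -1.39*k^3 - 1.36*k^2 + 1.05*k - 6.68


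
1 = 1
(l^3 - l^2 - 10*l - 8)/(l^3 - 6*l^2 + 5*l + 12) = (l + 2)/(l - 3)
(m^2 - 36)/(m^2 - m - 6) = (36 - m^2)/(-m^2 + m + 6)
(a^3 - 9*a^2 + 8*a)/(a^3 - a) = (a - 8)/(a + 1)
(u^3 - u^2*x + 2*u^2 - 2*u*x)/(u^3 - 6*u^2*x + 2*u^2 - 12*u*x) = (-u + x)/(-u + 6*x)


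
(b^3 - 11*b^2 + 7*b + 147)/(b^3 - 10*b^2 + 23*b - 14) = (b^2 - 4*b - 21)/(b^2 - 3*b + 2)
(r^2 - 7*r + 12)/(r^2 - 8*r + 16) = (r - 3)/(r - 4)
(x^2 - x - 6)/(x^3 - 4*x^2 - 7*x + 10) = (x - 3)/(x^2 - 6*x + 5)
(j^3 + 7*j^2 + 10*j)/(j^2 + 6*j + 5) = j*(j + 2)/(j + 1)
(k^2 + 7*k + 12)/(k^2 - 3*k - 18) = (k + 4)/(k - 6)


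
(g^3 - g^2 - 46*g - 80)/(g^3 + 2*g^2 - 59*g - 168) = (g^2 + 7*g + 10)/(g^2 + 10*g + 21)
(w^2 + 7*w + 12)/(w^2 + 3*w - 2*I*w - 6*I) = (w + 4)/(w - 2*I)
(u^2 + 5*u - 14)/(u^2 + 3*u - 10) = (u + 7)/(u + 5)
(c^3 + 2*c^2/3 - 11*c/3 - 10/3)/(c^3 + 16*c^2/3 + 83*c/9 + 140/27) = 9*(c^2 - c - 2)/(9*c^2 + 33*c + 28)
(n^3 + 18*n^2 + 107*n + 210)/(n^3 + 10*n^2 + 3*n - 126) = (n + 5)/(n - 3)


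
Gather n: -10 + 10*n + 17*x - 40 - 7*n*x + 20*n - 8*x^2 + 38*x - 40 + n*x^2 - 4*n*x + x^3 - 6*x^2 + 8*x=n*(x^2 - 11*x + 30) + x^3 - 14*x^2 + 63*x - 90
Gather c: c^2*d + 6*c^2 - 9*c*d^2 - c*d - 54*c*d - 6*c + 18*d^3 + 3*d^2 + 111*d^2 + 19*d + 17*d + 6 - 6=c^2*(d + 6) + c*(-9*d^2 - 55*d - 6) + 18*d^3 + 114*d^2 + 36*d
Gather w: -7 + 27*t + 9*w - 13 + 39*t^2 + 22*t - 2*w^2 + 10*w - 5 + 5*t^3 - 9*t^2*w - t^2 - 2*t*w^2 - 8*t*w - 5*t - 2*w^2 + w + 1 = 5*t^3 + 38*t^2 + 44*t + w^2*(-2*t - 4) + w*(-9*t^2 - 8*t + 20) - 24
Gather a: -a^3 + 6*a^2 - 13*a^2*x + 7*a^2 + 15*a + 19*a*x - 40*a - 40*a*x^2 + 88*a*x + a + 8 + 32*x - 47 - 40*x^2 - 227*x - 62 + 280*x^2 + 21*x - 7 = -a^3 + a^2*(13 - 13*x) + a*(-40*x^2 + 107*x - 24) + 240*x^2 - 174*x - 108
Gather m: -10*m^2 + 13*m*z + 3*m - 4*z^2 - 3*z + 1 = -10*m^2 + m*(13*z + 3) - 4*z^2 - 3*z + 1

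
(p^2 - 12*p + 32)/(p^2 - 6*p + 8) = (p - 8)/(p - 2)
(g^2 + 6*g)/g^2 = (g + 6)/g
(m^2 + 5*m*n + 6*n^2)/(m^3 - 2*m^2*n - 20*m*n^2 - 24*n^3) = (m + 3*n)/(m^2 - 4*m*n - 12*n^2)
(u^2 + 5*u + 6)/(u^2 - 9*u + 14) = (u^2 + 5*u + 6)/(u^2 - 9*u + 14)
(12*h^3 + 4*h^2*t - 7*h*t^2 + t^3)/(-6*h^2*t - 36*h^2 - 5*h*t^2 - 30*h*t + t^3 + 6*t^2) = (-2*h + t)/(t + 6)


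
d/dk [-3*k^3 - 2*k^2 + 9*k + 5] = -9*k^2 - 4*k + 9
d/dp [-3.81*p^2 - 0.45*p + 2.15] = -7.62*p - 0.45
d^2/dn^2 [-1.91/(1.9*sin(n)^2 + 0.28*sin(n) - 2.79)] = (27.5804*sin(n)^4 + 3.04836*sin(n)^3 - 0.721216000000005*sin(n)^2 - 4.604628*sin(n) - 20.549308)/(1.9*sin(n)^2 + 0.28*sin(n) - 2.79)^3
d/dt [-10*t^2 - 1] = -20*t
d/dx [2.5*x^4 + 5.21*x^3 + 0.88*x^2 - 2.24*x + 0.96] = 10.0*x^3 + 15.63*x^2 + 1.76*x - 2.24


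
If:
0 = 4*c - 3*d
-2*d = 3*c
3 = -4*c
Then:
No Solution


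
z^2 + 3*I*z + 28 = (z - 4*I)*(z + 7*I)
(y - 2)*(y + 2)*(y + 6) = y^3 + 6*y^2 - 4*y - 24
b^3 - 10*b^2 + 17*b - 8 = (b - 8)*(b - 1)^2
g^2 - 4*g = g*(g - 4)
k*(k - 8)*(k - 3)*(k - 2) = k^4 - 13*k^3 + 46*k^2 - 48*k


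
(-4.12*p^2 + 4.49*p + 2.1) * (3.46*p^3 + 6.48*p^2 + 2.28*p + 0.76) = -14.2552*p^5 - 11.1622*p^4 + 26.9676*p^3 + 20.714*p^2 + 8.2004*p + 1.596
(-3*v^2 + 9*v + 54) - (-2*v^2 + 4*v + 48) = -v^2 + 5*v + 6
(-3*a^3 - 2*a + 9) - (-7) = -3*a^3 - 2*a + 16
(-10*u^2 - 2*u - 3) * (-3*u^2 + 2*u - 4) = 30*u^4 - 14*u^3 + 45*u^2 + 2*u + 12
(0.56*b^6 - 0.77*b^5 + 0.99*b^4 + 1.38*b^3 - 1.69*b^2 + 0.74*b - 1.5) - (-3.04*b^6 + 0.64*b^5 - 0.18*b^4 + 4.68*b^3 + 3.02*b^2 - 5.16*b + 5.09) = 3.6*b^6 - 1.41*b^5 + 1.17*b^4 - 3.3*b^3 - 4.71*b^2 + 5.9*b - 6.59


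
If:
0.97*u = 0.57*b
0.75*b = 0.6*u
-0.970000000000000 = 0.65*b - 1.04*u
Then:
No Solution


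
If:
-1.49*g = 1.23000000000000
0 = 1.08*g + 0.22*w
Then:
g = -0.83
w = 4.05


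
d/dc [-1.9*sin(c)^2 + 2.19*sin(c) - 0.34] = (2.19 - 3.8*sin(c))*cos(c)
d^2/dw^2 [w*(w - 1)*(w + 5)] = 6*w + 8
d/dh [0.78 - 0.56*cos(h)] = 0.56*sin(h)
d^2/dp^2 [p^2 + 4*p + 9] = 2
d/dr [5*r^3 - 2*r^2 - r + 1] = 15*r^2 - 4*r - 1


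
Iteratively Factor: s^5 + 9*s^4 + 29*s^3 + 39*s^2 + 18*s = (s + 1)*(s^4 + 8*s^3 + 21*s^2 + 18*s) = s*(s + 1)*(s^3 + 8*s^2 + 21*s + 18) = s*(s + 1)*(s + 2)*(s^2 + 6*s + 9) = s*(s + 1)*(s + 2)*(s + 3)*(s + 3)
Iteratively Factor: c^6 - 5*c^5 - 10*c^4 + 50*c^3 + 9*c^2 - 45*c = (c + 1)*(c^5 - 6*c^4 - 4*c^3 + 54*c^2 - 45*c) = (c - 3)*(c + 1)*(c^4 - 3*c^3 - 13*c^2 + 15*c) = (c - 3)*(c + 1)*(c + 3)*(c^3 - 6*c^2 + 5*c) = (c - 5)*(c - 3)*(c + 1)*(c + 3)*(c^2 - c) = (c - 5)*(c - 3)*(c - 1)*(c + 1)*(c + 3)*(c)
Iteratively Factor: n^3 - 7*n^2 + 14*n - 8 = (n - 4)*(n^2 - 3*n + 2) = (n - 4)*(n - 2)*(n - 1)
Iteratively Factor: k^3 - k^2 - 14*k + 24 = (k - 2)*(k^2 + k - 12) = (k - 2)*(k + 4)*(k - 3)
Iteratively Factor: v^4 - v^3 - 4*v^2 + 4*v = (v + 2)*(v^3 - 3*v^2 + 2*v) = v*(v + 2)*(v^2 - 3*v + 2) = v*(v - 1)*(v + 2)*(v - 2)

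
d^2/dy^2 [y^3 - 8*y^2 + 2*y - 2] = 6*y - 16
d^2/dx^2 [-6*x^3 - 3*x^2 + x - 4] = -36*x - 6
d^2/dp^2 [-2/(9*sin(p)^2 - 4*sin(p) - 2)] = 4*(-162*sin(p)^4 + 54*sin(p)^3 + 199*sin(p)^2 - 104*sin(p) + 34)/(-9*sin(p)^2 + 4*sin(p) + 2)^3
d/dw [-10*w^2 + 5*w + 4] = 5 - 20*w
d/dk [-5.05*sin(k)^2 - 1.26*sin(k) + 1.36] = -(10.1*sin(k) + 1.26)*cos(k)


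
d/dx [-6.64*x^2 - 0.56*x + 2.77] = -13.28*x - 0.56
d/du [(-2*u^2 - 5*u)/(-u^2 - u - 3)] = 3*(-u^2 + 4*u + 5)/(u^4 + 2*u^3 + 7*u^2 + 6*u + 9)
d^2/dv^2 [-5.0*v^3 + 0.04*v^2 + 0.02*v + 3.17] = 0.08 - 30.0*v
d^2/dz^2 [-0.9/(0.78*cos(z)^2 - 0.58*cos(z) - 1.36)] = (-2.19024*(1 - cos(z)^2)^2 + 1.22148*cos(z)^3 - 5.21676*cos(z)^2 - 1.73304*cos(z) + 4.7052)/(-0.78*cos(z)^2 + 0.58*cos(z) + 1.36)^3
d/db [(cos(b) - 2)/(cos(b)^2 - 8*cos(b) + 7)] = (cos(b)^2 - 4*cos(b) + 9)*sin(b)/(cos(b)^2 - 8*cos(b) + 7)^2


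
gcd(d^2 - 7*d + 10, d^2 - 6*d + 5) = d - 5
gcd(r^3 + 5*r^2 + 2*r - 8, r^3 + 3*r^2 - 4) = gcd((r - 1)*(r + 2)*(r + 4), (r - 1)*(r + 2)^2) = r^2 + r - 2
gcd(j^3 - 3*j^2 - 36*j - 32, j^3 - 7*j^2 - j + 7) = j + 1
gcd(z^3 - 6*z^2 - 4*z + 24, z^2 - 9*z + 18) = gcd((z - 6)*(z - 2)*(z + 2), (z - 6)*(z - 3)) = z - 6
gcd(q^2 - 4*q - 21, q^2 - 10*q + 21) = q - 7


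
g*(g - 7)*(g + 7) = g^3 - 49*g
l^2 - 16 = (l - 4)*(l + 4)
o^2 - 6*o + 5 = (o - 5)*(o - 1)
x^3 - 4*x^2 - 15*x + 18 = (x - 6)*(x - 1)*(x + 3)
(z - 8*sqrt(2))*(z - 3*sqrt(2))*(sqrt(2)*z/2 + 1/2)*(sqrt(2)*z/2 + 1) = z^4/2 - 19*sqrt(2)*z^3/4 + 8*z^2 + 61*sqrt(2)*z/2 + 24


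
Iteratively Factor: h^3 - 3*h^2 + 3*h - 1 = (h - 1)*(h^2 - 2*h + 1) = (h - 1)^2*(h - 1)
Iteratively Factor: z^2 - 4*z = (z - 4)*(z)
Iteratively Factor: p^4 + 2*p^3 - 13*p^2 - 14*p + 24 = (p + 2)*(p^3 - 13*p + 12) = (p - 3)*(p + 2)*(p^2 + 3*p - 4) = (p - 3)*(p + 2)*(p + 4)*(p - 1)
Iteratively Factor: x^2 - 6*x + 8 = (x - 4)*(x - 2)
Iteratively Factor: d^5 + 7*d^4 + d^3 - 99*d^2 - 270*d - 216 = (d + 3)*(d^4 + 4*d^3 - 11*d^2 - 66*d - 72) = (d + 3)^2*(d^3 + d^2 - 14*d - 24) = (d + 3)^3*(d^2 - 2*d - 8) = (d + 2)*(d + 3)^3*(d - 4)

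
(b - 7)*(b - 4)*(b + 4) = b^3 - 7*b^2 - 16*b + 112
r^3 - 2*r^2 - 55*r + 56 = (r - 8)*(r - 1)*(r + 7)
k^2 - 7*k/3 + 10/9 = (k - 5/3)*(k - 2/3)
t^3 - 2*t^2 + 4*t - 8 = (t - 2)*(t - 2*I)*(t + 2*I)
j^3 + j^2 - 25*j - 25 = (j - 5)*(j + 1)*(j + 5)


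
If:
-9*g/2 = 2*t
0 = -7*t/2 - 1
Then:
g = 8/63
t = -2/7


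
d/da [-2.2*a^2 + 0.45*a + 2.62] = 0.45 - 4.4*a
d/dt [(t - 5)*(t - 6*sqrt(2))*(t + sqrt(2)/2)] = 3*t^2 - 11*sqrt(2)*t - 10*t - 6 + 55*sqrt(2)/2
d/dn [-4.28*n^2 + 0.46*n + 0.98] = 0.46 - 8.56*n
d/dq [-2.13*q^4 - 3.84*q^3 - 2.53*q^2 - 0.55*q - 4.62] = -8.52*q^3 - 11.52*q^2 - 5.06*q - 0.55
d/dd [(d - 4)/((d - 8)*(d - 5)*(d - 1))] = 2*(-d^3 + 13*d^2 - 56*d + 86)/(d^6 - 28*d^5 + 302*d^4 - 1564*d^3 + 3929*d^2 - 4240*d + 1600)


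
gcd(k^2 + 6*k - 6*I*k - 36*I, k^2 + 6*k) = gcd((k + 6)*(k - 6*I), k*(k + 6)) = k + 6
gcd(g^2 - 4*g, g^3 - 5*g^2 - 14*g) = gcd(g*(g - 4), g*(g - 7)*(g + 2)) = g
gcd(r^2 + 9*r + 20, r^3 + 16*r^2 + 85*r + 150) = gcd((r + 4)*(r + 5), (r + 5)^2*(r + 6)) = r + 5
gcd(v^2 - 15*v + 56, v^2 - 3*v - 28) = v - 7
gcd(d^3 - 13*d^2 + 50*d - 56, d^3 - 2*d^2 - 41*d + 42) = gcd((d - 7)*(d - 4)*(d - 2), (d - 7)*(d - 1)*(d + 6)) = d - 7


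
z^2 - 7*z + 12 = (z - 4)*(z - 3)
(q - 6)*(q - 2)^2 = q^3 - 10*q^2 + 28*q - 24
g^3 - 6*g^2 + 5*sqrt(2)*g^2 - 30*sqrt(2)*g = g*(g - 6)*(g + 5*sqrt(2))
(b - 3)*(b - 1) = b^2 - 4*b + 3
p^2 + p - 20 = (p - 4)*(p + 5)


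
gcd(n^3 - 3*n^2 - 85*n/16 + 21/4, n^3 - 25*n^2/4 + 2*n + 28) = n^2 - 9*n/4 - 7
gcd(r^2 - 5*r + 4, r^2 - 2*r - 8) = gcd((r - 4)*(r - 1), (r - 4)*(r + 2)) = r - 4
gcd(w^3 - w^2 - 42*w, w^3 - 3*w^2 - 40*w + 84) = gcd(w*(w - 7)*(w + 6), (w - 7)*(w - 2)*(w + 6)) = w^2 - w - 42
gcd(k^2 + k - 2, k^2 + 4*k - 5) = k - 1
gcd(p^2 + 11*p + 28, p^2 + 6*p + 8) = p + 4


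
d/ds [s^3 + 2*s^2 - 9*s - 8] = 3*s^2 + 4*s - 9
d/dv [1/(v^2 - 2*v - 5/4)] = 32*(1 - v)/(-4*v^2 + 8*v + 5)^2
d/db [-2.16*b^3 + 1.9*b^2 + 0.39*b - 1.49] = -6.48*b^2 + 3.8*b + 0.39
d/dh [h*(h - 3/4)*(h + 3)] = 3*h^2 + 9*h/2 - 9/4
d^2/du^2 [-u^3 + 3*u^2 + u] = 6 - 6*u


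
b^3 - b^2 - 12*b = b*(b - 4)*(b + 3)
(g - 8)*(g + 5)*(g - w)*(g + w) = g^4 - 3*g^3 - g^2*w^2 - 40*g^2 + 3*g*w^2 + 40*w^2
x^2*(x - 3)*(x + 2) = x^4 - x^3 - 6*x^2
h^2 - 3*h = h*(h - 3)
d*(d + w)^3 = d^4 + 3*d^3*w + 3*d^2*w^2 + d*w^3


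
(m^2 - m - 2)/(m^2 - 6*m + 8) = (m + 1)/(m - 4)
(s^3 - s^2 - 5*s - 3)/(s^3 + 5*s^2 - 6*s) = (s^3 - s^2 - 5*s - 3)/(s*(s^2 + 5*s - 6))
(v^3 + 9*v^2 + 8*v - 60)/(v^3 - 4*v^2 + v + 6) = (v^2 + 11*v + 30)/(v^2 - 2*v - 3)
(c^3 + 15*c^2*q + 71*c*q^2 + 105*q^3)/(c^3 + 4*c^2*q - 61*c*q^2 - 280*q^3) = (-c - 3*q)/(-c + 8*q)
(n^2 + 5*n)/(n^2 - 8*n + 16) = n*(n + 5)/(n^2 - 8*n + 16)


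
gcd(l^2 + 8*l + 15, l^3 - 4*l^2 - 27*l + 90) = l + 5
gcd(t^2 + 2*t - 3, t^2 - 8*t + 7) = t - 1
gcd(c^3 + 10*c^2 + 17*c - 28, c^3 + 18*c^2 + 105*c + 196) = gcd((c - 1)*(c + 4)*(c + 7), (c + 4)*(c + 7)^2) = c^2 + 11*c + 28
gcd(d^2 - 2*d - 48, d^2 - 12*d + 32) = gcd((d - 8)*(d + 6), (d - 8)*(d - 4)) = d - 8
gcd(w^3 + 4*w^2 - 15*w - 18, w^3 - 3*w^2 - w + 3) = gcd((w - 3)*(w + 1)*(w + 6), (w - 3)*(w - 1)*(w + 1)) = w^2 - 2*w - 3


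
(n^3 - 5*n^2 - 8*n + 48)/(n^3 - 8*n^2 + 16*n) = (n + 3)/n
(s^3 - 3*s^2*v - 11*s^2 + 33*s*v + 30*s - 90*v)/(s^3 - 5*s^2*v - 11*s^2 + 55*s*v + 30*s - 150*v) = (s - 3*v)/(s - 5*v)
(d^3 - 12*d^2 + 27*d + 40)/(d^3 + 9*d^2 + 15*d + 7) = (d^2 - 13*d + 40)/(d^2 + 8*d + 7)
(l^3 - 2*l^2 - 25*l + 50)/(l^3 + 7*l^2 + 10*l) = (l^2 - 7*l + 10)/(l*(l + 2))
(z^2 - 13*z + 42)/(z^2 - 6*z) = (z - 7)/z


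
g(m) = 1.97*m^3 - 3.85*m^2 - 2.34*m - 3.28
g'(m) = 5.91*m^2 - 7.7*m - 2.34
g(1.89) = -8.16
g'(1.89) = 4.22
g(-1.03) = -7.11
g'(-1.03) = 11.86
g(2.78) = 2.79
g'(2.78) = 21.93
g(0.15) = -3.71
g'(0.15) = -3.36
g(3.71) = 35.64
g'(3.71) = 50.44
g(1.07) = -7.78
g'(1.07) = -3.81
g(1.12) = -7.96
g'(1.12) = -3.55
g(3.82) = 41.41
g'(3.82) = 54.49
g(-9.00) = -1730.20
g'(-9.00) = 545.67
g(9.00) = 1099.94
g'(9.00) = 407.07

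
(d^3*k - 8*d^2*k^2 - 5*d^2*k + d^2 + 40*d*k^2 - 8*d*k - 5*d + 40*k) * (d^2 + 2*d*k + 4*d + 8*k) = d^5*k - 6*d^4*k^2 - d^4*k + d^4 - 16*d^3*k^3 + 6*d^3*k^2 - 26*d^3*k - d^3 + 16*d^2*k^3 + 104*d^2*k^2 + 6*d^2*k - 20*d^2 + 320*d*k^3 + 16*d*k^2 + 120*d*k + 320*k^2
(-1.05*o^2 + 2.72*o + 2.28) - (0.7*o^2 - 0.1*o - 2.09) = -1.75*o^2 + 2.82*o + 4.37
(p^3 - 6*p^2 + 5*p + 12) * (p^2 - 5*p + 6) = p^5 - 11*p^4 + 41*p^3 - 49*p^2 - 30*p + 72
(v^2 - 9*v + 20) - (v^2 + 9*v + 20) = -18*v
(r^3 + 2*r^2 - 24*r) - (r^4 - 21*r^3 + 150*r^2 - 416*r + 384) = -r^4 + 22*r^3 - 148*r^2 + 392*r - 384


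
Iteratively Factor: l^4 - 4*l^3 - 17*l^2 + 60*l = (l + 4)*(l^3 - 8*l^2 + 15*l) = (l - 5)*(l + 4)*(l^2 - 3*l) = l*(l - 5)*(l + 4)*(l - 3)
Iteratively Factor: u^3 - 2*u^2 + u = (u - 1)*(u^2 - u) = u*(u - 1)*(u - 1)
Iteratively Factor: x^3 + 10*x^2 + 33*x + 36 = (x + 3)*(x^2 + 7*x + 12) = (x + 3)^2*(x + 4)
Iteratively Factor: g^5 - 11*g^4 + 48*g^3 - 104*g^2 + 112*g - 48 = (g - 2)*(g^4 - 9*g^3 + 30*g^2 - 44*g + 24) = (g - 2)^2*(g^3 - 7*g^2 + 16*g - 12) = (g - 3)*(g - 2)^2*(g^2 - 4*g + 4) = (g - 3)*(g - 2)^3*(g - 2)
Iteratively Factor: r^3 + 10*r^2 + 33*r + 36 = (r + 4)*(r^2 + 6*r + 9) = (r + 3)*(r + 4)*(r + 3)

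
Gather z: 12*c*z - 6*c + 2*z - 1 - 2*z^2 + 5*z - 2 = -6*c - 2*z^2 + z*(12*c + 7) - 3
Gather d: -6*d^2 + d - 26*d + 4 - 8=-6*d^2 - 25*d - 4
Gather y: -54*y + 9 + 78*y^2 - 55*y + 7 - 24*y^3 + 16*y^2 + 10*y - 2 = -24*y^3 + 94*y^2 - 99*y + 14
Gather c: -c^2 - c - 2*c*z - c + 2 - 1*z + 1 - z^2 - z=-c^2 + c*(-2*z - 2) - z^2 - 2*z + 3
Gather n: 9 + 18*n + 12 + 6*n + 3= 24*n + 24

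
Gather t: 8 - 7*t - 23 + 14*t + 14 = 7*t - 1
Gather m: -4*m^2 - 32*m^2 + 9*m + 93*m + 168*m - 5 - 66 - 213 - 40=-36*m^2 + 270*m - 324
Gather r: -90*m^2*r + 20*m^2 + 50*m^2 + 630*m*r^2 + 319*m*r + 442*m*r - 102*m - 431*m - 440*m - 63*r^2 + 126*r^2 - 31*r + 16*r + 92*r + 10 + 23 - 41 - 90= 70*m^2 - 973*m + r^2*(630*m + 63) + r*(-90*m^2 + 761*m + 77) - 98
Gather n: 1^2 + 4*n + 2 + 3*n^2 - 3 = 3*n^2 + 4*n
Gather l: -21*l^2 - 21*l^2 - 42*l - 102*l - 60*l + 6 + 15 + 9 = -42*l^2 - 204*l + 30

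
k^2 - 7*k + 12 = (k - 4)*(k - 3)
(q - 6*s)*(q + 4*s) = q^2 - 2*q*s - 24*s^2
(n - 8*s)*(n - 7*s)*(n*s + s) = n^3*s - 15*n^2*s^2 + n^2*s + 56*n*s^3 - 15*n*s^2 + 56*s^3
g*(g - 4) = g^2 - 4*g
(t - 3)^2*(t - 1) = t^3 - 7*t^2 + 15*t - 9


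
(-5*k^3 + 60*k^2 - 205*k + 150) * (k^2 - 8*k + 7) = -5*k^5 + 100*k^4 - 720*k^3 + 2210*k^2 - 2635*k + 1050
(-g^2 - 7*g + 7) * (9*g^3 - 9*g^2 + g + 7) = -9*g^5 - 54*g^4 + 125*g^3 - 77*g^2 - 42*g + 49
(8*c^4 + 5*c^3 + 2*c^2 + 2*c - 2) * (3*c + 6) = 24*c^5 + 63*c^4 + 36*c^3 + 18*c^2 + 6*c - 12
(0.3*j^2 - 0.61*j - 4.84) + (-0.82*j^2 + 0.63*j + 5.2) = -0.52*j^2 + 0.02*j + 0.36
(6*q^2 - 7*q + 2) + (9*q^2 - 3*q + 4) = 15*q^2 - 10*q + 6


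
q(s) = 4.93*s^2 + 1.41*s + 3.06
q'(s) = 9.86*s + 1.41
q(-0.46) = 3.45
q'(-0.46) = -3.13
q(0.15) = 3.38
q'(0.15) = 2.89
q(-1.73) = 15.38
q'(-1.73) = -15.65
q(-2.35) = 26.97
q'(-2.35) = -21.76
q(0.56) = 5.40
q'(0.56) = 6.93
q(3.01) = 51.97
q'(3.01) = 31.09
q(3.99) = 87.17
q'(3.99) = 40.75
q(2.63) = 40.87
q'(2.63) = 27.34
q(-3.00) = 43.20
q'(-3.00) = -28.17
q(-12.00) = 696.06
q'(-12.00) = -116.91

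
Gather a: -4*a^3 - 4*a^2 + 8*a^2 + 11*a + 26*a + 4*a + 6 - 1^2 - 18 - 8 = -4*a^3 + 4*a^2 + 41*a - 21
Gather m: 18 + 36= 54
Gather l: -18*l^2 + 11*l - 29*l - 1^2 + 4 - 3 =-18*l^2 - 18*l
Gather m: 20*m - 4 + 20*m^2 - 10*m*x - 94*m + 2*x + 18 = 20*m^2 + m*(-10*x - 74) + 2*x + 14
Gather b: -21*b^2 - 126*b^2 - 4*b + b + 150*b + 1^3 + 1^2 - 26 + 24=-147*b^2 + 147*b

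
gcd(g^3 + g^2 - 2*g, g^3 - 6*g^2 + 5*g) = g^2 - g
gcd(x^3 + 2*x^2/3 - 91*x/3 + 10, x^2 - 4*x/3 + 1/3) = x - 1/3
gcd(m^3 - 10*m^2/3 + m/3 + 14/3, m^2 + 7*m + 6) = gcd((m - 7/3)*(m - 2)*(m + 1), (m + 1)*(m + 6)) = m + 1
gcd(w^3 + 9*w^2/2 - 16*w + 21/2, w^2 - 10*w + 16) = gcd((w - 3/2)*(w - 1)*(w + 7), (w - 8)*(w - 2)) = 1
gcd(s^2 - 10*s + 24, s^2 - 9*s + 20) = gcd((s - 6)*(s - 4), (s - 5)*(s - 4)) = s - 4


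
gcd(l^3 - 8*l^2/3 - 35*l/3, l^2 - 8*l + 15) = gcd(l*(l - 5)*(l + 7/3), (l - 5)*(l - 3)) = l - 5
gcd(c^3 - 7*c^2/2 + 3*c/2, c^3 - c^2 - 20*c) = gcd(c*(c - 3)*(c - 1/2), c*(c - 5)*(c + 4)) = c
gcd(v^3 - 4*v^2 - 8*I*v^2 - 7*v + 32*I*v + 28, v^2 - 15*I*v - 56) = v - 7*I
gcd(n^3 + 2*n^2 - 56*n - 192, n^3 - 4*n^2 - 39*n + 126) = n + 6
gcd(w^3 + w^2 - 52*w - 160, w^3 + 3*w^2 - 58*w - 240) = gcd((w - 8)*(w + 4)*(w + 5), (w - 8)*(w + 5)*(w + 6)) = w^2 - 3*w - 40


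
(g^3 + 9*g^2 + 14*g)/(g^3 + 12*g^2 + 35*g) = (g + 2)/(g + 5)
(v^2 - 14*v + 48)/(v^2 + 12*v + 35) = (v^2 - 14*v + 48)/(v^2 + 12*v + 35)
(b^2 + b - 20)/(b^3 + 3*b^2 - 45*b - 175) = (b - 4)/(b^2 - 2*b - 35)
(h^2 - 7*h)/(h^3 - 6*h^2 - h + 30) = h*(h - 7)/(h^3 - 6*h^2 - h + 30)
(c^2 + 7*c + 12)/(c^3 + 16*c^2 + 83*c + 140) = (c + 3)/(c^2 + 12*c + 35)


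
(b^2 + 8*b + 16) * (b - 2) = b^3 + 6*b^2 - 32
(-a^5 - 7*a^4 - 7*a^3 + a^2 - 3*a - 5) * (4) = -4*a^5 - 28*a^4 - 28*a^3 + 4*a^2 - 12*a - 20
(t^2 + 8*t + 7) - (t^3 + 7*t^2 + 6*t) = -t^3 - 6*t^2 + 2*t + 7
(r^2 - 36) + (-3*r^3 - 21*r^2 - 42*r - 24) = -3*r^3 - 20*r^2 - 42*r - 60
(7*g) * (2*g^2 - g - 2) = 14*g^3 - 7*g^2 - 14*g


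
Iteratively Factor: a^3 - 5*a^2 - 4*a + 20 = (a - 5)*(a^2 - 4) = (a - 5)*(a + 2)*(a - 2)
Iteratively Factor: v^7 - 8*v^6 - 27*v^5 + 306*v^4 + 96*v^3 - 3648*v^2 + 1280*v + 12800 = (v - 4)*(v^6 - 4*v^5 - 43*v^4 + 134*v^3 + 632*v^2 - 1120*v - 3200) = (v - 4)^2*(v^5 - 43*v^3 - 38*v^2 + 480*v + 800) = (v - 5)*(v - 4)^2*(v^4 + 5*v^3 - 18*v^2 - 128*v - 160) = (v - 5)*(v - 4)^2*(v + 4)*(v^3 + v^2 - 22*v - 40) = (v - 5)^2*(v - 4)^2*(v + 4)*(v^2 + 6*v + 8) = (v - 5)^2*(v - 4)^2*(v + 4)^2*(v + 2)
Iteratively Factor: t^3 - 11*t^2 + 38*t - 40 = (t - 2)*(t^2 - 9*t + 20) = (t - 4)*(t - 2)*(t - 5)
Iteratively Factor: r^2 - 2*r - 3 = (r - 3)*(r + 1)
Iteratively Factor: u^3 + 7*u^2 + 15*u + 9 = (u + 3)*(u^2 + 4*u + 3) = (u + 1)*(u + 3)*(u + 3)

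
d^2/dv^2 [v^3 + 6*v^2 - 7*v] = 6*v + 12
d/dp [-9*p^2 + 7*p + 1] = 7 - 18*p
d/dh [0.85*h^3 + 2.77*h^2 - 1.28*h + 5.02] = 2.55*h^2 + 5.54*h - 1.28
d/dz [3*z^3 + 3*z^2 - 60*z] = 9*z^2 + 6*z - 60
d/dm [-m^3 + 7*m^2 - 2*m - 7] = -3*m^2 + 14*m - 2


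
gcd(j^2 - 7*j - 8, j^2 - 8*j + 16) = 1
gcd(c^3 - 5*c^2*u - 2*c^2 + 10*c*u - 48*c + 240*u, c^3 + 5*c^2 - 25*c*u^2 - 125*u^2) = -c + 5*u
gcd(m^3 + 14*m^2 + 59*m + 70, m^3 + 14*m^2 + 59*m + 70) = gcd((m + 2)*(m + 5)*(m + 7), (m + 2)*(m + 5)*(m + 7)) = m^3 + 14*m^2 + 59*m + 70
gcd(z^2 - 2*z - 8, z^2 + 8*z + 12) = z + 2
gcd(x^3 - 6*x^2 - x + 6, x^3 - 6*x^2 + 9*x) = 1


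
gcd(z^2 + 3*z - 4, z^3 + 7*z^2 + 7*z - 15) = z - 1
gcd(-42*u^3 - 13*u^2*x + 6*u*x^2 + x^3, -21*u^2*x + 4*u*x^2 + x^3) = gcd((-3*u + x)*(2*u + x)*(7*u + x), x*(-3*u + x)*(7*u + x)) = -21*u^2 + 4*u*x + x^2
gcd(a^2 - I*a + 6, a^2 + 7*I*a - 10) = a + 2*I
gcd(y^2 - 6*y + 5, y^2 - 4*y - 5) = y - 5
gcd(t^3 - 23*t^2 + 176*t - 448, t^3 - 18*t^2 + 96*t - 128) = t^2 - 16*t + 64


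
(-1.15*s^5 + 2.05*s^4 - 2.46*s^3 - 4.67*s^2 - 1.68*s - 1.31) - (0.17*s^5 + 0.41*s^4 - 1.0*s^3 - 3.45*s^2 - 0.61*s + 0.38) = -1.32*s^5 + 1.64*s^4 - 1.46*s^3 - 1.22*s^2 - 1.07*s - 1.69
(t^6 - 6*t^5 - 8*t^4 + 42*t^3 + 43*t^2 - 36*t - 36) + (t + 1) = t^6 - 6*t^5 - 8*t^4 + 42*t^3 + 43*t^2 - 35*t - 35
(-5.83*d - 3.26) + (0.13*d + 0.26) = -5.7*d - 3.0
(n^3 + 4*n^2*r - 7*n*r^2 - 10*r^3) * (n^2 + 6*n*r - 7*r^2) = n^5 + 10*n^4*r + 10*n^3*r^2 - 80*n^2*r^3 - 11*n*r^4 + 70*r^5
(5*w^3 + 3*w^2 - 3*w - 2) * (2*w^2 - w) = 10*w^5 + w^4 - 9*w^3 - w^2 + 2*w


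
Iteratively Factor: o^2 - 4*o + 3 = (o - 3)*(o - 1)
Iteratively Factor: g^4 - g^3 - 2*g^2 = (g)*(g^3 - g^2 - 2*g) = g^2*(g^2 - g - 2) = g^2*(g - 2)*(g + 1)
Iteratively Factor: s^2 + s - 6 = (s + 3)*(s - 2)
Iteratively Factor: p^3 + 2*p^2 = (p)*(p^2 + 2*p) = p^2*(p + 2)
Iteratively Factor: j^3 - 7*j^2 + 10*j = (j - 2)*(j^2 - 5*j) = j*(j - 2)*(j - 5)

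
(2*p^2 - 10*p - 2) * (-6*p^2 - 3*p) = -12*p^4 + 54*p^3 + 42*p^2 + 6*p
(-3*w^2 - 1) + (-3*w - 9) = -3*w^2 - 3*w - 10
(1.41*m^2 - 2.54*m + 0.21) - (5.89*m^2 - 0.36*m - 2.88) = -4.48*m^2 - 2.18*m + 3.09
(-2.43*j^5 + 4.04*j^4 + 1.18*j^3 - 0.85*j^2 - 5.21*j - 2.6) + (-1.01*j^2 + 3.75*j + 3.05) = -2.43*j^5 + 4.04*j^4 + 1.18*j^3 - 1.86*j^2 - 1.46*j + 0.45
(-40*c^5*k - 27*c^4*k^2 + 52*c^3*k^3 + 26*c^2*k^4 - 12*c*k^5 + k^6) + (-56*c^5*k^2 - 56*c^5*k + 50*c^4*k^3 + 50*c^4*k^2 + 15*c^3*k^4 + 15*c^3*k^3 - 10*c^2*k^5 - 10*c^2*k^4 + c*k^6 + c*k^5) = -56*c^5*k^2 - 96*c^5*k + 50*c^4*k^3 + 23*c^4*k^2 + 15*c^3*k^4 + 67*c^3*k^3 - 10*c^2*k^5 + 16*c^2*k^4 + c*k^6 - 11*c*k^5 + k^6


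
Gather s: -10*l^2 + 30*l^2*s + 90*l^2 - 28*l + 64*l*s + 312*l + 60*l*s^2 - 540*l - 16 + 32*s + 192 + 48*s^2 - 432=80*l^2 - 256*l + s^2*(60*l + 48) + s*(30*l^2 + 64*l + 32) - 256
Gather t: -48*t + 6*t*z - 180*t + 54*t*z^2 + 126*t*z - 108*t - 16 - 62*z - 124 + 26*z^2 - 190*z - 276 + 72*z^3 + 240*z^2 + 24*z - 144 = t*(54*z^2 + 132*z - 336) + 72*z^3 + 266*z^2 - 228*z - 560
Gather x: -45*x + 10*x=-35*x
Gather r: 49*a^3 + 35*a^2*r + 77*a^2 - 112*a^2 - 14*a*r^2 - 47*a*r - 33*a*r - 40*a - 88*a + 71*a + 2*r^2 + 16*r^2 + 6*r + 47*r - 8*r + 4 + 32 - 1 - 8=49*a^3 - 35*a^2 - 57*a + r^2*(18 - 14*a) + r*(35*a^2 - 80*a + 45) + 27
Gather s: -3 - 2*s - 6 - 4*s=-6*s - 9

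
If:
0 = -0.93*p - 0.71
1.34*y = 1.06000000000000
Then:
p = -0.76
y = 0.79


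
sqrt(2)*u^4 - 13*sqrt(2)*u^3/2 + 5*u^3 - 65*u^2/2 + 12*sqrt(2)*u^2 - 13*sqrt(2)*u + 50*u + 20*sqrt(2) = (u - 4)*(u - 5/2)*(u + 2*sqrt(2))*(sqrt(2)*u + 1)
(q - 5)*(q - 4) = q^2 - 9*q + 20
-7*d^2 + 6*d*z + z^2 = (-d + z)*(7*d + z)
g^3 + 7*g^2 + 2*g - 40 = (g - 2)*(g + 4)*(g + 5)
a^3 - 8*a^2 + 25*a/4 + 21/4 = (a - 7)*(a - 3/2)*(a + 1/2)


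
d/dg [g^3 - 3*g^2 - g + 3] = 3*g^2 - 6*g - 1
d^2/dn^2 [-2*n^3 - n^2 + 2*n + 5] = -12*n - 2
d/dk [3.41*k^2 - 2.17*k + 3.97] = 6.82*k - 2.17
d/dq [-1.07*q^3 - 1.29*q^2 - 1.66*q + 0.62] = -3.21*q^2 - 2.58*q - 1.66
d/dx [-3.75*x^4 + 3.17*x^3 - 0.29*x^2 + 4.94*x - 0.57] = -15.0*x^3 + 9.51*x^2 - 0.58*x + 4.94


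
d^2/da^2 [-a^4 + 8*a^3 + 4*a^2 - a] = -12*a^2 + 48*a + 8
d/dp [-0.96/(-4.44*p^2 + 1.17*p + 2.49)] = (1.1232 - 8.5248*p)/(-4.44*p^2 + 1.17*p + 2.49)^2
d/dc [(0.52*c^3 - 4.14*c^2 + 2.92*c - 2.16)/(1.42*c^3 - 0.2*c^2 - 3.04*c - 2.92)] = (5.7748*c^4 - 11.4544*c^3 + 17.816*c^2 + 23.3136*c - 15.0928)/(2.0164*c^6 - 0.568*c^5 - 8.5936*c^4 - 7.0768*c^3 + 10.4096*c^2 + 17.7536*c + 8.5264)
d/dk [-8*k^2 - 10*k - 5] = -16*k - 10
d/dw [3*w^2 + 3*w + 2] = 6*w + 3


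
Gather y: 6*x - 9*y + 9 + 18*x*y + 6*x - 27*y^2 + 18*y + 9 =12*x - 27*y^2 + y*(18*x + 9) + 18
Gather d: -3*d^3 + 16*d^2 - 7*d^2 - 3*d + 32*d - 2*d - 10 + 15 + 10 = -3*d^3 + 9*d^2 + 27*d + 15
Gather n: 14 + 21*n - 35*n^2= -35*n^2 + 21*n + 14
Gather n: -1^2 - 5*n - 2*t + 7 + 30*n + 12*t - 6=25*n + 10*t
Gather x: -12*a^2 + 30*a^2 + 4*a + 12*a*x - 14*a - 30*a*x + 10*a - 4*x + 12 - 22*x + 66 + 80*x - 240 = 18*a^2 + x*(54 - 18*a) - 162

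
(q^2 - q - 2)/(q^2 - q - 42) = (-q^2 + q + 2)/(-q^2 + q + 42)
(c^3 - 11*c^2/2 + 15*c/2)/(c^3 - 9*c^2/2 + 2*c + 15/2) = c/(c + 1)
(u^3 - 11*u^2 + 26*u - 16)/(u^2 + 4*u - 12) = (u^2 - 9*u + 8)/(u + 6)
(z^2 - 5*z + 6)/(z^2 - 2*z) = (z - 3)/z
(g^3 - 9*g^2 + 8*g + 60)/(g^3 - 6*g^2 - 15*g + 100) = (g^2 - 4*g - 12)/(g^2 - g - 20)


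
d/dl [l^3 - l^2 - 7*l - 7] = 3*l^2 - 2*l - 7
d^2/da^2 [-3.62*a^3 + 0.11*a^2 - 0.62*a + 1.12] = 0.22 - 21.72*a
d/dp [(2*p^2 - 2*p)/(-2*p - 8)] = (-p^2 - 8*p + 4)/(p^2 + 8*p + 16)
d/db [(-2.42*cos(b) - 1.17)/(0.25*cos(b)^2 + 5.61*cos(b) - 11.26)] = (0.605*sin(b)^2 - 0.585000000000001*cos(b) - 34.4179)*sin(b)/(0.25*cos(b)^2 + 5.61*cos(b) - 11.26)^2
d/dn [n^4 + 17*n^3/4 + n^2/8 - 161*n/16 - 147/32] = 4*n^3 + 51*n^2/4 + n/4 - 161/16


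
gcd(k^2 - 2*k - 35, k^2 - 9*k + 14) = k - 7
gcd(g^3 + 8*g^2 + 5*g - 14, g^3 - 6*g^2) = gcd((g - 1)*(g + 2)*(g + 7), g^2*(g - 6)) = 1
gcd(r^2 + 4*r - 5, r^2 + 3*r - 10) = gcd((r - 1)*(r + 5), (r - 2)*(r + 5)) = r + 5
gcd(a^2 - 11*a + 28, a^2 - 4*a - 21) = a - 7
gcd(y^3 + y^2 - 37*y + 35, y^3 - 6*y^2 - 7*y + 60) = y - 5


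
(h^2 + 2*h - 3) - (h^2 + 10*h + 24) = -8*h - 27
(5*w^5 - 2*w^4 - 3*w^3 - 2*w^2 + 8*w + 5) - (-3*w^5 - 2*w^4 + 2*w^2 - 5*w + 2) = 8*w^5 - 3*w^3 - 4*w^2 + 13*w + 3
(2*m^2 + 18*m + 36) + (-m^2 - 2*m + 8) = m^2 + 16*m + 44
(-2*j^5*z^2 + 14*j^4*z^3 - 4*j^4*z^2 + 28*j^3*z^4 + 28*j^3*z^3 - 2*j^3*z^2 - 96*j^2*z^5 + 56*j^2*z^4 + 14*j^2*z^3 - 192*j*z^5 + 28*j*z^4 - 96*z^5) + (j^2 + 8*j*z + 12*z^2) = -2*j^5*z^2 + 14*j^4*z^3 - 4*j^4*z^2 + 28*j^3*z^4 + 28*j^3*z^3 - 2*j^3*z^2 - 96*j^2*z^5 + 56*j^2*z^4 + 14*j^2*z^3 + j^2 - 192*j*z^5 + 28*j*z^4 + 8*j*z - 96*z^5 + 12*z^2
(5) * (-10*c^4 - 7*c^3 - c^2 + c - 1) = -50*c^4 - 35*c^3 - 5*c^2 + 5*c - 5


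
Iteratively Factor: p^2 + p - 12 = (p - 3)*(p + 4)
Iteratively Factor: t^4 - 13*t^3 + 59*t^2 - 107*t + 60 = (t - 1)*(t^3 - 12*t^2 + 47*t - 60) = (t - 4)*(t - 1)*(t^2 - 8*t + 15) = (t - 5)*(t - 4)*(t - 1)*(t - 3)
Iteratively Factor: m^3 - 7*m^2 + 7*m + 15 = (m - 3)*(m^2 - 4*m - 5) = (m - 3)*(m + 1)*(m - 5)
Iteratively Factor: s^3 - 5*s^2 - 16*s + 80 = (s - 5)*(s^2 - 16) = (s - 5)*(s + 4)*(s - 4)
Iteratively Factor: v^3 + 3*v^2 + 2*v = (v)*(v^2 + 3*v + 2) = v*(v + 1)*(v + 2)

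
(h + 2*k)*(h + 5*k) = h^2 + 7*h*k + 10*k^2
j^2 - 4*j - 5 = (j - 5)*(j + 1)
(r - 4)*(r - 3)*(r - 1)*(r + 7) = r^4 - r^3 - 37*r^2 + 121*r - 84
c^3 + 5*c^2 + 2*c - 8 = (c - 1)*(c + 2)*(c + 4)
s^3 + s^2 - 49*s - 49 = (s - 7)*(s + 1)*(s + 7)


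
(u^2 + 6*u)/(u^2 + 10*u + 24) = u/(u + 4)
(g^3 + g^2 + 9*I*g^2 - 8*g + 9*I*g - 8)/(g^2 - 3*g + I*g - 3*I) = (g^2 + g*(1 + 8*I) + 8*I)/(g - 3)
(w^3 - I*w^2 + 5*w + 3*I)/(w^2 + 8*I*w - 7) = (w^2 - 2*I*w + 3)/(w + 7*I)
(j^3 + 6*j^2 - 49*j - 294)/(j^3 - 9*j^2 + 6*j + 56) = (j^2 + 13*j + 42)/(j^2 - 2*j - 8)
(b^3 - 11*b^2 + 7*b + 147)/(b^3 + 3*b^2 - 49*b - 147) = (b - 7)/(b + 7)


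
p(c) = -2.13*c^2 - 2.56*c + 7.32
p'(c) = -4.26*c - 2.56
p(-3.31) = -7.54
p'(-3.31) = 11.54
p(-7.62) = -96.85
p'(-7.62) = 29.90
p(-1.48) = 6.44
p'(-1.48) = 3.74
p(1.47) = -1.05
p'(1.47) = -8.82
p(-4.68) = -27.35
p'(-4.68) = 17.38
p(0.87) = 3.48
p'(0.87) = -6.27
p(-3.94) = -15.66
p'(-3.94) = 14.22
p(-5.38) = -40.56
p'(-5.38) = 20.36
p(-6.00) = -54.00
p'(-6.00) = 23.00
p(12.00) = -330.12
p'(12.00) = -53.68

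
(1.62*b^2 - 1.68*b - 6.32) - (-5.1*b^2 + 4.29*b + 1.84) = 6.72*b^2 - 5.97*b - 8.16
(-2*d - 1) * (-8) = 16*d + 8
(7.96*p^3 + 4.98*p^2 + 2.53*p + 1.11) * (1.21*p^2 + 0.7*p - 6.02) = 9.6316*p^5 + 11.5978*p^4 - 41.3719*p^3 - 26.8655*p^2 - 14.4536*p - 6.6822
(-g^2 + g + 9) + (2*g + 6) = -g^2 + 3*g + 15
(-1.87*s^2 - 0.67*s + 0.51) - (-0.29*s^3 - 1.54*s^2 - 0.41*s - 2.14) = 0.29*s^3 - 0.33*s^2 - 0.26*s + 2.65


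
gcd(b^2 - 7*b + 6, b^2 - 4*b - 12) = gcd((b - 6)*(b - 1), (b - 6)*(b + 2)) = b - 6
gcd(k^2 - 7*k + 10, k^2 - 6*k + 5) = k - 5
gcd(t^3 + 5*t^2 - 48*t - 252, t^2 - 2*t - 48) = t + 6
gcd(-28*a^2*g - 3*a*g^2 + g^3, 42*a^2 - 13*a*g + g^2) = 7*a - g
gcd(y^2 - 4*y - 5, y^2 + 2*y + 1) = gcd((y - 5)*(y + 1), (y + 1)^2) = y + 1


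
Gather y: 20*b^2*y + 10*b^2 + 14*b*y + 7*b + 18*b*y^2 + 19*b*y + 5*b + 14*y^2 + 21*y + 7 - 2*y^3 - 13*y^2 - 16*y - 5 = 10*b^2 + 12*b - 2*y^3 + y^2*(18*b + 1) + y*(20*b^2 + 33*b + 5) + 2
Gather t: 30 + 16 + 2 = 48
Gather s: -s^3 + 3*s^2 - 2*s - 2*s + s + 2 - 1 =-s^3 + 3*s^2 - 3*s + 1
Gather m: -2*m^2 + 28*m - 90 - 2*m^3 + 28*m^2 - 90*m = -2*m^3 + 26*m^2 - 62*m - 90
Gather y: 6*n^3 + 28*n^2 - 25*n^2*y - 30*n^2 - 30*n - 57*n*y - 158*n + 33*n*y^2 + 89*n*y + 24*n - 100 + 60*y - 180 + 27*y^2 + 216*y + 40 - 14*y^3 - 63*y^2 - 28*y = 6*n^3 - 2*n^2 - 164*n - 14*y^3 + y^2*(33*n - 36) + y*(-25*n^2 + 32*n + 248) - 240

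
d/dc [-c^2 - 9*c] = -2*c - 9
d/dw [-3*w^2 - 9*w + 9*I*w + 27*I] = -6*w - 9 + 9*I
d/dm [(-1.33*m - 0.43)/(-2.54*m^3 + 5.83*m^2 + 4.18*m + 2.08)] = (-6.7564*m^3 + 4.4773*m^2 + 5.0138*m - 0.969000000000001)/(6.4516*m^6 - 29.6164*m^5 + 12.7545*m^4 + 38.1724*m^3 + 41.7252*m^2 + 17.3888*m + 4.3264)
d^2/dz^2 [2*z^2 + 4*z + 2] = 4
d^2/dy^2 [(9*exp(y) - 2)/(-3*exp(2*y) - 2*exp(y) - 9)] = (-81*exp(4*y) + 126*exp(3*y) + 1494*exp(2*y) - 46*exp(y) - 765)*exp(y)/(27*exp(6*y) + 54*exp(5*y) + 279*exp(4*y) + 332*exp(3*y) + 837*exp(2*y) + 486*exp(y) + 729)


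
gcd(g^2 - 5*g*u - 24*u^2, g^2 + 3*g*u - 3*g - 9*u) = g + 3*u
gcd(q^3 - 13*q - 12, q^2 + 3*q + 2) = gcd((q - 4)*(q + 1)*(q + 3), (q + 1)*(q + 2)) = q + 1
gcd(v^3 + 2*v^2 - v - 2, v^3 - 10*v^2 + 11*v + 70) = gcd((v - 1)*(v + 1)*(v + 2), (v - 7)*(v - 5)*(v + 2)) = v + 2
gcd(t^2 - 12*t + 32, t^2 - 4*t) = t - 4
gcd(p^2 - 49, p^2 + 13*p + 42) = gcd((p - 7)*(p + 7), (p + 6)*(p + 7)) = p + 7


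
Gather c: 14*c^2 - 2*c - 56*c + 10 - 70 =14*c^2 - 58*c - 60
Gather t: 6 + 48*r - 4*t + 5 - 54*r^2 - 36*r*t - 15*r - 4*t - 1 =-54*r^2 + 33*r + t*(-36*r - 8) + 10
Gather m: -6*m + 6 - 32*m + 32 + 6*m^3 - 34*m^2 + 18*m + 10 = 6*m^3 - 34*m^2 - 20*m + 48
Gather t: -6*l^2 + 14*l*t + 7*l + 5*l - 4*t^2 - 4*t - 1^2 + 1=-6*l^2 + 12*l - 4*t^2 + t*(14*l - 4)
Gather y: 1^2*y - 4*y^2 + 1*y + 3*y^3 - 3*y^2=3*y^3 - 7*y^2 + 2*y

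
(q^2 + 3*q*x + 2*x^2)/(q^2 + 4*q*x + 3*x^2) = (q + 2*x)/(q + 3*x)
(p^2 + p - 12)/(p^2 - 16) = (p - 3)/(p - 4)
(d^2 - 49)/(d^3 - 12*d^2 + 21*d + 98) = (d + 7)/(d^2 - 5*d - 14)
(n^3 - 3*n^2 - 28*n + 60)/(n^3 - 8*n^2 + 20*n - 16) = (n^2 - n - 30)/(n^2 - 6*n + 8)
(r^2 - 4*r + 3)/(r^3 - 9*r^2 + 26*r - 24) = (r - 1)/(r^2 - 6*r + 8)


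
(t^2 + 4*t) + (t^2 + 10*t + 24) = 2*t^2 + 14*t + 24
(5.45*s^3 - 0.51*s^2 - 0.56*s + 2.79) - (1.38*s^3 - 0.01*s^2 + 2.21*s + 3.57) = 4.07*s^3 - 0.5*s^2 - 2.77*s - 0.78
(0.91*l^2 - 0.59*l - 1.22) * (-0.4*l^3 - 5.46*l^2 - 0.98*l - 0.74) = -0.364*l^5 - 4.7326*l^4 + 2.8176*l^3 + 6.566*l^2 + 1.6322*l + 0.9028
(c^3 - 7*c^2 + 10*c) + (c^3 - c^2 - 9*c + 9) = 2*c^3 - 8*c^2 + c + 9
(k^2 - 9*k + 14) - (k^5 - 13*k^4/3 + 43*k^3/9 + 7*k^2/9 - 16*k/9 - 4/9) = -k^5 + 13*k^4/3 - 43*k^3/9 + 2*k^2/9 - 65*k/9 + 130/9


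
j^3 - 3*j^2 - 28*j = j*(j - 7)*(j + 4)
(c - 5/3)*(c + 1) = c^2 - 2*c/3 - 5/3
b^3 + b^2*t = b^2*(b + t)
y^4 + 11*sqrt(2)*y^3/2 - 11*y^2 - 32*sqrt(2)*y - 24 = (y - 2*sqrt(2))*(y + sqrt(2)/2)*(y + sqrt(2))*(y + 6*sqrt(2))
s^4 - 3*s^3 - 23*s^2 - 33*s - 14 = (s - 7)*(s + 1)^2*(s + 2)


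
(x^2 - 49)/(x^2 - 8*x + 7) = (x + 7)/(x - 1)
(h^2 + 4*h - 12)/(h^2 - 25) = (h^2 + 4*h - 12)/(h^2 - 25)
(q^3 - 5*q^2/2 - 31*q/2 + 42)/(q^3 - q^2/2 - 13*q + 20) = (2*q^2 - 13*q + 21)/(2*q^2 - 9*q + 10)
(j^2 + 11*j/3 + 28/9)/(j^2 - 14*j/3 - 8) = (j + 7/3)/(j - 6)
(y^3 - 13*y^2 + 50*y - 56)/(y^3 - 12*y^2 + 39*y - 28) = (y - 2)/(y - 1)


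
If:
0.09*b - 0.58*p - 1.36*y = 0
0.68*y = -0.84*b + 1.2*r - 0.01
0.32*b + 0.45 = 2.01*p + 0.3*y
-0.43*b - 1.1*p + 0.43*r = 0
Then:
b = -0.93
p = 0.09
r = -0.70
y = -0.10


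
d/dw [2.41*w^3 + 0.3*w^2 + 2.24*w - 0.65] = 7.23*w^2 + 0.6*w + 2.24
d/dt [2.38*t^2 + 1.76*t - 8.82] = 4.76*t + 1.76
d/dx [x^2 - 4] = 2*x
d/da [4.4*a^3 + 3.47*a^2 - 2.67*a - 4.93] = 13.2*a^2 + 6.94*a - 2.67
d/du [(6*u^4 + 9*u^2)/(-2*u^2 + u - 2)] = 3*u*(-8*u^4 + 6*u^3 - 16*u^2 + 3*u - 12)/(4*u^4 - 4*u^3 + 9*u^2 - 4*u + 4)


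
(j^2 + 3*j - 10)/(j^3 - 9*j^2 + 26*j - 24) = (j + 5)/(j^2 - 7*j + 12)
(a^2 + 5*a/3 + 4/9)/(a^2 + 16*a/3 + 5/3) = (a + 4/3)/(a + 5)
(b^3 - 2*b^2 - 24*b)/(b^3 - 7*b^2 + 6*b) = (b + 4)/(b - 1)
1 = 1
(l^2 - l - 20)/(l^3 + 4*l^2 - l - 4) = (l - 5)/(l^2 - 1)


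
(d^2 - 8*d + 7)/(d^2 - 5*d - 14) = (d - 1)/(d + 2)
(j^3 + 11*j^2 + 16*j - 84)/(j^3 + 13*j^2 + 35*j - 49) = (j^2 + 4*j - 12)/(j^2 + 6*j - 7)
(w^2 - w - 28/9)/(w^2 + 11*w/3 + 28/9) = (3*w - 7)/(3*w + 7)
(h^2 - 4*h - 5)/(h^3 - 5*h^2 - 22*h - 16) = (h - 5)/(h^2 - 6*h - 16)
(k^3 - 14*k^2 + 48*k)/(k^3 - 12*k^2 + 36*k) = (k - 8)/(k - 6)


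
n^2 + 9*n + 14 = (n + 2)*(n + 7)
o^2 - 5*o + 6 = (o - 3)*(o - 2)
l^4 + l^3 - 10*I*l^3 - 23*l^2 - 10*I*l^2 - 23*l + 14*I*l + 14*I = (l + 1)*(l - 7*I)*(l - 2*I)*(l - I)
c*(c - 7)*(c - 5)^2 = c^4 - 17*c^3 + 95*c^2 - 175*c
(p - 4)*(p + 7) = p^2 + 3*p - 28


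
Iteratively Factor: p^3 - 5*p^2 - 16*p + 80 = (p - 4)*(p^2 - p - 20) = (p - 4)*(p + 4)*(p - 5)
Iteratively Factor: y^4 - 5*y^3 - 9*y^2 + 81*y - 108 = (y + 4)*(y^3 - 9*y^2 + 27*y - 27) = (y - 3)*(y + 4)*(y^2 - 6*y + 9) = (y - 3)^2*(y + 4)*(y - 3)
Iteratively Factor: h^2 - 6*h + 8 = (h - 4)*(h - 2)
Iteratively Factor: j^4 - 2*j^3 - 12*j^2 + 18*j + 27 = (j + 3)*(j^3 - 5*j^2 + 3*j + 9) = (j - 3)*(j + 3)*(j^2 - 2*j - 3) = (j - 3)^2*(j + 3)*(j + 1)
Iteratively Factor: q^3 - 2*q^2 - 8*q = (q)*(q^2 - 2*q - 8) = q*(q - 4)*(q + 2)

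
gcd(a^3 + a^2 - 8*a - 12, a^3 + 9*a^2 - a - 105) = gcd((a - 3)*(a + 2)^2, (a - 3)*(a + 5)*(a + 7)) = a - 3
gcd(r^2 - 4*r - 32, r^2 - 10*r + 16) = r - 8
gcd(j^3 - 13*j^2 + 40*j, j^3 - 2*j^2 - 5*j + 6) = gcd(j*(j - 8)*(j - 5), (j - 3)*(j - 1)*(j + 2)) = 1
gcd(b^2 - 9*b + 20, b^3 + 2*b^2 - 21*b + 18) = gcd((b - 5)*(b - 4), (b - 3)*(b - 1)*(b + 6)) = 1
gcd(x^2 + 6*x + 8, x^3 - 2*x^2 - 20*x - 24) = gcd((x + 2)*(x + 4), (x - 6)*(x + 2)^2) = x + 2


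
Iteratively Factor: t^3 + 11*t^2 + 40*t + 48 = (t + 4)*(t^2 + 7*t + 12) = (t + 3)*(t + 4)*(t + 4)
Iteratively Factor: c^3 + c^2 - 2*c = (c + 2)*(c^2 - c) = (c - 1)*(c + 2)*(c)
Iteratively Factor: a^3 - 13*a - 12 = (a - 4)*(a^2 + 4*a + 3) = (a - 4)*(a + 3)*(a + 1)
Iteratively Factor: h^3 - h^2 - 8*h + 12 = (h - 2)*(h^2 + h - 6) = (h - 2)^2*(h + 3)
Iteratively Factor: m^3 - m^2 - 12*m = (m + 3)*(m^2 - 4*m) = (m - 4)*(m + 3)*(m)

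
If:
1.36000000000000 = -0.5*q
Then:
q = -2.72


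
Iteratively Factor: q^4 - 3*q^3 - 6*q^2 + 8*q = (q + 2)*(q^3 - 5*q^2 + 4*q) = (q - 1)*(q + 2)*(q^2 - 4*q) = (q - 4)*(q - 1)*(q + 2)*(q)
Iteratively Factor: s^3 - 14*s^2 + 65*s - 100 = (s - 4)*(s^2 - 10*s + 25) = (s - 5)*(s - 4)*(s - 5)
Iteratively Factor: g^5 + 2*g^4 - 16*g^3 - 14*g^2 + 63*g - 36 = (g - 1)*(g^4 + 3*g^3 - 13*g^2 - 27*g + 36) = (g - 1)^2*(g^3 + 4*g^2 - 9*g - 36) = (g - 1)^2*(g + 4)*(g^2 - 9) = (g - 3)*(g - 1)^2*(g + 4)*(g + 3)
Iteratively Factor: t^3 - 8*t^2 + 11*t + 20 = (t + 1)*(t^2 - 9*t + 20) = (t - 4)*(t + 1)*(t - 5)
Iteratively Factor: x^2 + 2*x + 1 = (x + 1)*(x + 1)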